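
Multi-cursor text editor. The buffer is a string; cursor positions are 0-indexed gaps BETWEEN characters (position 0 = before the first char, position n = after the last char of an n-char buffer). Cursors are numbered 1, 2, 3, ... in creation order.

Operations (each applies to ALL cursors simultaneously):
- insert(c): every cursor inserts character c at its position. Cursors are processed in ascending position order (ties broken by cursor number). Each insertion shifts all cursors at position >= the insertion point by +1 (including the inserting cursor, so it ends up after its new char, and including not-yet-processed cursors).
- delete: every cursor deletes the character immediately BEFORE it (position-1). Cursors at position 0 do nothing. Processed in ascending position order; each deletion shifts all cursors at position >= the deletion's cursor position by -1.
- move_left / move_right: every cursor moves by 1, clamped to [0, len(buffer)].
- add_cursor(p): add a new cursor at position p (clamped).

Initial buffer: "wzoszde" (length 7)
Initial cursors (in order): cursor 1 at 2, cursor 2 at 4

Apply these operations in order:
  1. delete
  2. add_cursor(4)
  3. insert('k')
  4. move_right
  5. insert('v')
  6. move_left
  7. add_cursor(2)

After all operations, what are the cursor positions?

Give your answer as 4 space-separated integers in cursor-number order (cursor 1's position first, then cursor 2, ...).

Answer: 3 6 10 2

Derivation:
After op 1 (delete): buffer="wozde" (len 5), cursors c1@1 c2@2, authorship .....
After op 2 (add_cursor(4)): buffer="wozde" (len 5), cursors c1@1 c2@2 c3@4, authorship .....
After op 3 (insert('k')): buffer="wkokzdke" (len 8), cursors c1@2 c2@4 c3@7, authorship .1.2..3.
After op 4 (move_right): buffer="wkokzdke" (len 8), cursors c1@3 c2@5 c3@8, authorship .1.2..3.
After op 5 (insert('v')): buffer="wkovkzvdkev" (len 11), cursors c1@4 c2@7 c3@11, authorship .1.12.2.3.3
After op 6 (move_left): buffer="wkovkzvdkev" (len 11), cursors c1@3 c2@6 c3@10, authorship .1.12.2.3.3
After op 7 (add_cursor(2)): buffer="wkovkzvdkev" (len 11), cursors c4@2 c1@3 c2@6 c3@10, authorship .1.12.2.3.3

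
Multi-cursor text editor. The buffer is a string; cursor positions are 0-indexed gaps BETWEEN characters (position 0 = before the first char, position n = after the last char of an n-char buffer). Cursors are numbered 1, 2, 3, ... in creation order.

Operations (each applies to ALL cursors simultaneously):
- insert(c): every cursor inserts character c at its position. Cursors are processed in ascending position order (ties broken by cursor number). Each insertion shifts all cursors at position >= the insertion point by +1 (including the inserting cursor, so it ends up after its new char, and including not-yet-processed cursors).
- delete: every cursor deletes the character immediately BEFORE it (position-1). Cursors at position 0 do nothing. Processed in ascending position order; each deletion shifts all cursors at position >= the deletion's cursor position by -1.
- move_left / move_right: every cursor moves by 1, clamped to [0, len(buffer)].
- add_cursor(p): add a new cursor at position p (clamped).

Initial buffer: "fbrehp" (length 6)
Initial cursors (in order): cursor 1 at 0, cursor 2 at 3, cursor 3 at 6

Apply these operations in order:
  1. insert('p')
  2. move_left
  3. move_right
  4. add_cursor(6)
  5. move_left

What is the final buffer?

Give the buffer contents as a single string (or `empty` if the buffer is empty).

After op 1 (insert('p')): buffer="pfbrpehpp" (len 9), cursors c1@1 c2@5 c3@9, authorship 1...2...3
After op 2 (move_left): buffer="pfbrpehpp" (len 9), cursors c1@0 c2@4 c3@8, authorship 1...2...3
After op 3 (move_right): buffer="pfbrpehpp" (len 9), cursors c1@1 c2@5 c3@9, authorship 1...2...3
After op 4 (add_cursor(6)): buffer="pfbrpehpp" (len 9), cursors c1@1 c2@5 c4@6 c3@9, authorship 1...2...3
After op 5 (move_left): buffer="pfbrpehpp" (len 9), cursors c1@0 c2@4 c4@5 c3@8, authorship 1...2...3

Answer: pfbrpehpp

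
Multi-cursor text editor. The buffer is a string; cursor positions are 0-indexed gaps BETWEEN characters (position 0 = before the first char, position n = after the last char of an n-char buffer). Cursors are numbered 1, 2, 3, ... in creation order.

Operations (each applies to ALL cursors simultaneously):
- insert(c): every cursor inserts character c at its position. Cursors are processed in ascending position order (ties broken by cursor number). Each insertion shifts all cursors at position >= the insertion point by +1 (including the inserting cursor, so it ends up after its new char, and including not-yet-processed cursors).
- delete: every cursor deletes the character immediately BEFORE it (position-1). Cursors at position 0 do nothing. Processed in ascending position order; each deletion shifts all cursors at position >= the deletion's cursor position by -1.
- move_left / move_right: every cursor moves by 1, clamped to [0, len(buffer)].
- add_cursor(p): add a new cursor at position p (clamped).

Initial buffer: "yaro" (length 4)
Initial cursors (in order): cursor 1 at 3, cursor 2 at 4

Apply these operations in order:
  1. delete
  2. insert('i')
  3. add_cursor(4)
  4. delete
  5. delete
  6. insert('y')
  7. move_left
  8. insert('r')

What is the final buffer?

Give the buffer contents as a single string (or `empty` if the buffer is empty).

After op 1 (delete): buffer="ya" (len 2), cursors c1@2 c2@2, authorship ..
After op 2 (insert('i')): buffer="yaii" (len 4), cursors c1@4 c2@4, authorship ..12
After op 3 (add_cursor(4)): buffer="yaii" (len 4), cursors c1@4 c2@4 c3@4, authorship ..12
After op 4 (delete): buffer="y" (len 1), cursors c1@1 c2@1 c3@1, authorship .
After op 5 (delete): buffer="" (len 0), cursors c1@0 c2@0 c3@0, authorship 
After op 6 (insert('y')): buffer="yyy" (len 3), cursors c1@3 c2@3 c3@3, authorship 123
After op 7 (move_left): buffer="yyy" (len 3), cursors c1@2 c2@2 c3@2, authorship 123
After op 8 (insert('r')): buffer="yyrrry" (len 6), cursors c1@5 c2@5 c3@5, authorship 121233

Answer: yyrrry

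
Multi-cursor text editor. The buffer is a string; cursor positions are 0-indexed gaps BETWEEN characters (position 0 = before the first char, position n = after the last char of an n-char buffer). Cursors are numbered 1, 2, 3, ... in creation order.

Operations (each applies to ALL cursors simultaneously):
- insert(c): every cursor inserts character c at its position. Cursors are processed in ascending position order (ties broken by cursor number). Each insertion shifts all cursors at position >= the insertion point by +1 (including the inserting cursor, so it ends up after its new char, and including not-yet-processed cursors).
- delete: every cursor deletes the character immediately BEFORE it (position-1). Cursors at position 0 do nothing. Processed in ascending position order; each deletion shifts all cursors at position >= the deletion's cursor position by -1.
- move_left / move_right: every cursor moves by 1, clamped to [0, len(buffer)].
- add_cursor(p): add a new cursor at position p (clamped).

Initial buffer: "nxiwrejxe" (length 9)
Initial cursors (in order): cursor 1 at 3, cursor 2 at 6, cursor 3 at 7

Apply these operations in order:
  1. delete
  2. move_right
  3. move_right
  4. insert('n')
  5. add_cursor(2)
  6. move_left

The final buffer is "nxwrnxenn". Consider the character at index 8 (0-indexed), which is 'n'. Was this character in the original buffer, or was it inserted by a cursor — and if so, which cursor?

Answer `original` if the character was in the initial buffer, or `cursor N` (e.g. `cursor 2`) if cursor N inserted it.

After op 1 (delete): buffer="nxwrxe" (len 6), cursors c1@2 c2@4 c3@4, authorship ......
After op 2 (move_right): buffer="nxwrxe" (len 6), cursors c1@3 c2@5 c3@5, authorship ......
After op 3 (move_right): buffer="nxwrxe" (len 6), cursors c1@4 c2@6 c3@6, authorship ......
After op 4 (insert('n')): buffer="nxwrnxenn" (len 9), cursors c1@5 c2@9 c3@9, authorship ....1..23
After op 5 (add_cursor(2)): buffer="nxwrnxenn" (len 9), cursors c4@2 c1@5 c2@9 c3@9, authorship ....1..23
After op 6 (move_left): buffer="nxwrnxenn" (len 9), cursors c4@1 c1@4 c2@8 c3@8, authorship ....1..23
Authorship (.=original, N=cursor N): . . . . 1 . . 2 3
Index 8: author = 3

Answer: cursor 3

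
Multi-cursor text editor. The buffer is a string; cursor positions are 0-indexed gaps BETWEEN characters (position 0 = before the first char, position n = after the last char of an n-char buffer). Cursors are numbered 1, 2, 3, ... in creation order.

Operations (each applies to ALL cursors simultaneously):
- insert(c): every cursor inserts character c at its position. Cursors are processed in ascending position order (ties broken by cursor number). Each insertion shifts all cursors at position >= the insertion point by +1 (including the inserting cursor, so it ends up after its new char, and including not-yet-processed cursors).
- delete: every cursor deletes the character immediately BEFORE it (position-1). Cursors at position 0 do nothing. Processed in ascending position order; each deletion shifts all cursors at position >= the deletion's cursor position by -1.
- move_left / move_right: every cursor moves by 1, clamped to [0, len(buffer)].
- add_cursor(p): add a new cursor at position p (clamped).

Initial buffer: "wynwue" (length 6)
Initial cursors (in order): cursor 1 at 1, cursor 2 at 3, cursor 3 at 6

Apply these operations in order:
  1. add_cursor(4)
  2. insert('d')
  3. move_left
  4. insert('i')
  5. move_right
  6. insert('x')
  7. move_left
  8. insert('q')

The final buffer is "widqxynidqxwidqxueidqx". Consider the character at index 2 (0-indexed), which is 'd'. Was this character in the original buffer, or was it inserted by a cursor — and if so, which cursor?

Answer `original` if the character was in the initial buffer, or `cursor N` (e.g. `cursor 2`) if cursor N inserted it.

After op 1 (add_cursor(4)): buffer="wynwue" (len 6), cursors c1@1 c2@3 c4@4 c3@6, authorship ......
After op 2 (insert('d')): buffer="wdyndwdued" (len 10), cursors c1@2 c2@5 c4@7 c3@10, authorship .1..2.4..3
After op 3 (move_left): buffer="wdyndwdued" (len 10), cursors c1@1 c2@4 c4@6 c3@9, authorship .1..2.4..3
After op 4 (insert('i')): buffer="widynidwidueid" (len 14), cursors c1@2 c2@6 c4@9 c3@13, authorship .11..22.44..33
After op 5 (move_right): buffer="widynidwidueid" (len 14), cursors c1@3 c2@7 c4@10 c3@14, authorship .11..22.44..33
After op 6 (insert('x')): buffer="widxynidxwidxueidx" (len 18), cursors c1@4 c2@9 c4@13 c3@18, authorship .111..222.444..333
After op 7 (move_left): buffer="widxynidxwidxueidx" (len 18), cursors c1@3 c2@8 c4@12 c3@17, authorship .111..222.444..333
After op 8 (insert('q')): buffer="widqxynidqxwidqxueidqx" (len 22), cursors c1@4 c2@10 c4@15 c3@21, authorship .1111..2222.4444..3333
Authorship (.=original, N=cursor N): . 1 1 1 1 . . 2 2 2 2 . 4 4 4 4 . . 3 3 3 3
Index 2: author = 1

Answer: cursor 1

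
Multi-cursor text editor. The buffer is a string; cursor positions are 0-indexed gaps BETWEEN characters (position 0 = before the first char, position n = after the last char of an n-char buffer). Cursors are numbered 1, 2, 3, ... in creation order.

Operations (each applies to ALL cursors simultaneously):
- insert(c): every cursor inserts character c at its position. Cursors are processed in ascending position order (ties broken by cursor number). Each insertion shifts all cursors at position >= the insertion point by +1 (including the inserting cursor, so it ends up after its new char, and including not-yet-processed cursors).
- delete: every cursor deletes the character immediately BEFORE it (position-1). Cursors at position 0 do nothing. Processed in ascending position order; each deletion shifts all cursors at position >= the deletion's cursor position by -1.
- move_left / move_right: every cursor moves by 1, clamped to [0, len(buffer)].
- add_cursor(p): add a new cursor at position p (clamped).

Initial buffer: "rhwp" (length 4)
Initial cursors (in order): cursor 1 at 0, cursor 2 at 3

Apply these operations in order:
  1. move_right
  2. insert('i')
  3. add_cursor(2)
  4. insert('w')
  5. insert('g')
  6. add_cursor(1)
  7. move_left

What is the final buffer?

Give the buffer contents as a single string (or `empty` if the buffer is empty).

Answer: riwwgghwpiwg

Derivation:
After op 1 (move_right): buffer="rhwp" (len 4), cursors c1@1 c2@4, authorship ....
After op 2 (insert('i')): buffer="rihwpi" (len 6), cursors c1@2 c2@6, authorship .1...2
After op 3 (add_cursor(2)): buffer="rihwpi" (len 6), cursors c1@2 c3@2 c2@6, authorship .1...2
After op 4 (insert('w')): buffer="riwwhwpiw" (len 9), cursors c1@4 c3@4 c2@9, authorship .113...22
After op 5 (insert('g')): buffer="riwwgghwpiwg" (len 12), cursors c1@6 c3@6 c2@12, authorship .11313...222
After op 6 (add_cursor(1)): buffer="riwwgghwpiwg" (len 12), cursors c4@1 c1@6 c3@6 c2@12, authorship .11313...222
After op 7 (move_left): buffer="riwwgghwpiwg" (len 12), cursors c4@0 c1@5 c3@5 c2@11, authorship .11313...222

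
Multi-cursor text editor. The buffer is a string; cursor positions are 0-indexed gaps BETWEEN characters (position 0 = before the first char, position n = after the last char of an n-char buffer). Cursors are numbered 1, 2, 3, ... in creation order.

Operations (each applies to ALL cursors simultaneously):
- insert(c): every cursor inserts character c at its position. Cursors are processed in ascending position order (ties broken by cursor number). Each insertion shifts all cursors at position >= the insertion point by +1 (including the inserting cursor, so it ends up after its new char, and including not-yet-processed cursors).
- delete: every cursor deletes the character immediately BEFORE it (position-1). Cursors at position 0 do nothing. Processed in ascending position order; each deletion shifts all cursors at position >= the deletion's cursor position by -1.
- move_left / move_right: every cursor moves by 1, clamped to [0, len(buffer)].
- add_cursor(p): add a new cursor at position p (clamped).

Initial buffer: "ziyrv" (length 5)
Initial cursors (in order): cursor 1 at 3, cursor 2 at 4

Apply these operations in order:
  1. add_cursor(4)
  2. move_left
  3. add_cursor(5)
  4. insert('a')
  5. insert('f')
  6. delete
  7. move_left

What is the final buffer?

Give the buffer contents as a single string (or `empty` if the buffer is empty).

After op 1 (add_cursor(4)): buffer="ziyrv" (len 5), cursors c1@3 c2@4 c3@4, authorship .....
After op 2 (move_left): buffer="ziyrv" (len 5), cursors c1@2 c2@3 c3@3, authorship .....
After op 3 (add_cursor(5)): buffer="ziyrv" (len 5), cursors c1@2 c2@3 c3@3 c4@5, authorship .....
After op 4 (insert('a')): buffer="ziayaarva" (len 9), cursors c1@3 c2@6 c3@6 c4@9, authorship ..1.23..4
After op 5 (insert('f')): buffer="ziafyaaffrvaf" (len 13), cursors c1@4 c2@9 c3@9 c4@13, authorship ..11.2323..44
After op 6 (delete): buffer="ziayaarva" (len 9), cursors c1@3 c2@6 c3@6 c4@9, authorship ..1.23..4
After op 7 (move_left): buffer="ziayaarva" (len 9), cursors c1@2 c2@5 c3@5 c4@8, authorship ..1.23..4

Answer: ziayaarva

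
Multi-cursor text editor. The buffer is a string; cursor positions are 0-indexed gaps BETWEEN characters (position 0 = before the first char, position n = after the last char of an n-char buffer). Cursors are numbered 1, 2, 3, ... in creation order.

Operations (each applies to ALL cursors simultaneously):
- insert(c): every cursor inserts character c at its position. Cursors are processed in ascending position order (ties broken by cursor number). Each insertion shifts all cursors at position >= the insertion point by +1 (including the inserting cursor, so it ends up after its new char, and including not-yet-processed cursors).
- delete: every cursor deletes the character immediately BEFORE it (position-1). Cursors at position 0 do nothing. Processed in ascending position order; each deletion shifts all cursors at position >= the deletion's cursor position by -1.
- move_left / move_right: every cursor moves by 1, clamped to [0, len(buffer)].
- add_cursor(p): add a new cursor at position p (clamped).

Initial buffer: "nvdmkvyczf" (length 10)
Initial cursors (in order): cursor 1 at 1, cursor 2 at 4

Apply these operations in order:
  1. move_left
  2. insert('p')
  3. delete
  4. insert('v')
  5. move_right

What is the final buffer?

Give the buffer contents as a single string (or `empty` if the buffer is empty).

After op 1 (move_left): buffer="nvdmkvyczf" (len 10), cursors c1@0 c2@3, authorship ..........
After op 2 (insert('p')): buffer="pnvdpmkvyczf" (len 12), cursors c1@1 c2@5, authorship 1...2.......
After op 3 (delete): buffer="nvdmkvyczf" (len 10), cursors c1@0 c2@3, authorship ..........
After op 4 (insert('v')): buffer="vnvdvmkvyczf" (len 12), cursors c1@1 c2@5, authorship 1...2.......
After op 5 (move_right): buffer="vnvdvmkvyczf" (len 12), cursors c1@2 c2@6, authorship 1...2.......

Answer: vnvdvmkvyczf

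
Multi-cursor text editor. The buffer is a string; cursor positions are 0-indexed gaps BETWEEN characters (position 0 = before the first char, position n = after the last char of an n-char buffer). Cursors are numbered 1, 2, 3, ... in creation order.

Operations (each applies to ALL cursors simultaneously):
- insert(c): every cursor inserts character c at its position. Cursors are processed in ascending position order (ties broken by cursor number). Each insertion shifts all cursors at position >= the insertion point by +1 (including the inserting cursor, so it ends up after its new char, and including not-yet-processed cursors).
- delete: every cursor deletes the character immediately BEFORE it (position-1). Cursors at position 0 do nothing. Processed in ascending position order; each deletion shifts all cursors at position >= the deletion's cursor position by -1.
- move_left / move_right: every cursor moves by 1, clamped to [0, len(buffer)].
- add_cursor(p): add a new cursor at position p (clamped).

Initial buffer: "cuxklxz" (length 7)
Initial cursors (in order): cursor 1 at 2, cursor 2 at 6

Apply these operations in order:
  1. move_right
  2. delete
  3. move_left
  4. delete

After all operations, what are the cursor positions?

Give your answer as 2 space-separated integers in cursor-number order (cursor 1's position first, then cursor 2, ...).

After op 1 (move_right): buffer="cuxklxz" (len 7), cursors c1@3 c2@7, authorship .......
After op 2 (delete): buffer="cuklx" (len 5), cursors c1@2 c2@5, authorship .....
After op 3 (move_left): buffer="cuklx" (len 5), cursors c1@1 c2@4, authorship .....
After op 4 (delete): buffer="ukx" (len 3), cursors c1@0 c2@2, authorship ...

Answer: 0 2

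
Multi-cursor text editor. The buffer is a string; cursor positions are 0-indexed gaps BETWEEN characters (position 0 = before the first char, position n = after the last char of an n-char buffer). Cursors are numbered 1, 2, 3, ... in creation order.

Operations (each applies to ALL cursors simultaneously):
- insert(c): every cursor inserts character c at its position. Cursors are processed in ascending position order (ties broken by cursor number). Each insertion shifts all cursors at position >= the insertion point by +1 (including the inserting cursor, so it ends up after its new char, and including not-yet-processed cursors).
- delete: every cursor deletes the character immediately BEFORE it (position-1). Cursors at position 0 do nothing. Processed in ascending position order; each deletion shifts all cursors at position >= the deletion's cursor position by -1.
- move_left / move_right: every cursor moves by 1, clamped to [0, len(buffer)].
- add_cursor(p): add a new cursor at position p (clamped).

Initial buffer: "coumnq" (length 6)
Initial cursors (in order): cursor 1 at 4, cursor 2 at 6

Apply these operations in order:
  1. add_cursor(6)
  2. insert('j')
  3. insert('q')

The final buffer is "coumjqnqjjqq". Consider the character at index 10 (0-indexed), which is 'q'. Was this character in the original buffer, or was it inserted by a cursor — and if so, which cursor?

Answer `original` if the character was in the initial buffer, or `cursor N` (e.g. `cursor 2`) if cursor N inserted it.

Answer: cursor 2

Derivation:
After op 1 (add_cursor(6)): buffer="coumnq" (len 6), cursors c1@4 c2@6 c3@6, authorship ......
After op 2 (insert('j')): buffer="coumjnqjj" (len 9), cursors c1@5 c2@9 c3@9, authorship ....1..23
After op 3 (insert('q')): buffer="coumjqnqjjqq" (len 12), cursors c1@6 c2@12 c3@12, authorship ....11..2323
Authorship (.=original, N=cursor N): . . . . 1 1 . . 2 3 2 3
Index 10: author = 2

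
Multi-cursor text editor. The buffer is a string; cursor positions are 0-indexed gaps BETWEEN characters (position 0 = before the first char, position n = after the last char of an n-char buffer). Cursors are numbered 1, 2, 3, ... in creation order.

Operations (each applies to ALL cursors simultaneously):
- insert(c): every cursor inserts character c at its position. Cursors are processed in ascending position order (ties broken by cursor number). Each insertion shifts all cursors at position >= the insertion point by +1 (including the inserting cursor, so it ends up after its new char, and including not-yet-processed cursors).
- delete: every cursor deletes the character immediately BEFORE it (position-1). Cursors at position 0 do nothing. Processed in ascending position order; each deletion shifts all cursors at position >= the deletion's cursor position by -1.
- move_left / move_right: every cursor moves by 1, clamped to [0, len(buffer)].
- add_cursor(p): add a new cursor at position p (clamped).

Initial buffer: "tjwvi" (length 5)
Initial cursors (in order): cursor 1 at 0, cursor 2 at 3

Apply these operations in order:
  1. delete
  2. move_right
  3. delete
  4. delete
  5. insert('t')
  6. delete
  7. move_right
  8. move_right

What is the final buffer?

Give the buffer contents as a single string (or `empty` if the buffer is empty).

After op 1 (delete): buffer="tjvi" (len 4), cursors c1@0 c2@2, authorship ....
After op 2 (move_right): buffer="tjvi" (len 4), cursors c1@1 c2@3, authorship ....
After op 3 (delete): buffer="ji" (len 2), cursors c1@0 c2@1, authorship ..
After op 4 (delete): buffer="i" (len 1), cursors c1@0 c2@0, authorship .
After op 5 (insert('t')): buffer="tti" (len 3), cursors c1@2 c2@2, authorship 12.
After op 6 (delete): buffer="i" (len 1), cursors c1@0 c2@0, authorship .
After op 7 (move_right): buffer="i" (len 1), cursors c1@1 c2@1, authorship .
After op 8 (move_right): buffer="i" (len 1), cursors c1@1 c2@1, authorship .

Answer: i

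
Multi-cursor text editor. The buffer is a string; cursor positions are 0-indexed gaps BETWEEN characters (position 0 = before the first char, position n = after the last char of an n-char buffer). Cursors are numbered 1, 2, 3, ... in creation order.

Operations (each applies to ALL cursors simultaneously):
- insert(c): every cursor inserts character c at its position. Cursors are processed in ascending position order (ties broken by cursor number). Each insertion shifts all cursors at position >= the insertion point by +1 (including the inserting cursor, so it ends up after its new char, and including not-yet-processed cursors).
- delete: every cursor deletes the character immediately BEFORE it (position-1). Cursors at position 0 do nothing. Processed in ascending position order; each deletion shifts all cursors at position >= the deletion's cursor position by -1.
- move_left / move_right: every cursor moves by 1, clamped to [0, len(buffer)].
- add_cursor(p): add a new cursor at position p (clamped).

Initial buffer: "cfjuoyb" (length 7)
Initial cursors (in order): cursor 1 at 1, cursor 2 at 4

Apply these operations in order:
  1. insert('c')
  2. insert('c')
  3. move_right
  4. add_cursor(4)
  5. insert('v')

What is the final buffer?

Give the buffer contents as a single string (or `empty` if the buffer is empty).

Answer: cccfvvjuccovyb

Derivation:
After op 1 (insert('c')): buffer="ccfjucoyb" (len 9), cursors c1@2 c2@6, authorship .1...2...
After op 2 (insert('c')): buffer="cccfjuccoyb" (len 11), cursors c1@3 c2@8, authorship .11...22...
After op 3 (move_right): buffer="cccfjuccoyb" (len 11), cursors c1@4 c2@9, authorship .11...22...
After op 4 (add_cursor(4)): buffer="cccfjuccoyb" (len 11), cursors c1@4 c3@4 c2@9, authorship .11...22...
After op 5 (insert('v')): buffer="cccfvvjuccovyb" (len 14), cursors c1@6 c3@6 c2@12, authorship .11.13..22.2..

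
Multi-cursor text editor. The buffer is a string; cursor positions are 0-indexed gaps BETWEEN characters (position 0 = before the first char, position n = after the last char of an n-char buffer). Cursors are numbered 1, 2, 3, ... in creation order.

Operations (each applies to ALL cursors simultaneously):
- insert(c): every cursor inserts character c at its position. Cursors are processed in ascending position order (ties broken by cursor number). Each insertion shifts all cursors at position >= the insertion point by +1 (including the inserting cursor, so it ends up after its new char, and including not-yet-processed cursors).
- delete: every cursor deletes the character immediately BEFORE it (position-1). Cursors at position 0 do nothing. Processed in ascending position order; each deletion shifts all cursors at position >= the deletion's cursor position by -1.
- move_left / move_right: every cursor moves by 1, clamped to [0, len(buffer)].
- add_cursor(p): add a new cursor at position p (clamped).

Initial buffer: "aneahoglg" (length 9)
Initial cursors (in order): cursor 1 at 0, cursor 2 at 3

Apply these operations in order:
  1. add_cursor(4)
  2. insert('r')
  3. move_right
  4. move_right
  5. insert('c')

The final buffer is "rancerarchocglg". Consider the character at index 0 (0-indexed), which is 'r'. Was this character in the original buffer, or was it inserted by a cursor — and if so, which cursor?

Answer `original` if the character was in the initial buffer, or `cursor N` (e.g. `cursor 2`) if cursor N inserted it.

After op 1 (add_cursor(4)): buffer="aneahoglg" (len 9), cursors c1@0 c2@3 c3@4, authorship .........
After op 2 (insert('r')): buffer="ranerarhoglg" (len 12), cursors c1@1 c2@5 c3@7, authorship 1...2.3.....
After op 3 (move_right): buffer="ranerarhoglg" (len 12), cursors c1@2 c2@6 c3@8, authorship 1...2.3.....
After op 4 (move_right): buffer="ranerarhoglg" (len 12), cursors c1@3 c2@7 c3@9, authorship 1...2.3.....
After op 5 (insert('c')): buffer="rancerarchocglg" (len 15), cursors c1@4 c2@9 c3@12, authorship 1..1.2.32..3...
Authorship (.=original, N=cursor N): 1 . . 1 . 2 . 3 2 . . 3 . . .
Index 0: author = 1

Answer: cursor 1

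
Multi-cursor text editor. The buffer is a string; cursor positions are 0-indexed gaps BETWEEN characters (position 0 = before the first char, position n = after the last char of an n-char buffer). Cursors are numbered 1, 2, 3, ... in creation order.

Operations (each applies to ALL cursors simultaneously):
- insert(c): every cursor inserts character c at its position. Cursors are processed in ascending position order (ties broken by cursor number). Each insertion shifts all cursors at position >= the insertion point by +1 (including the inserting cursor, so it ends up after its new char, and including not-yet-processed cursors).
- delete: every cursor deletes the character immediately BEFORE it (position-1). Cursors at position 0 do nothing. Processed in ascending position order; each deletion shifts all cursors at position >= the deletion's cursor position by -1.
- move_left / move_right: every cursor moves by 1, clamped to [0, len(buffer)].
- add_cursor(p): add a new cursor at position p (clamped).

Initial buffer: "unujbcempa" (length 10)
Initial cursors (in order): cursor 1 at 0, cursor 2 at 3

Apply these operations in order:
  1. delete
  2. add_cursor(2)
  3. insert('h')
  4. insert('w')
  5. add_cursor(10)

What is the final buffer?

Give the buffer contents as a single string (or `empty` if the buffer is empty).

Answer: hwunhhwwjbcempa

Derivation:
After op 1 (delete): buffer="unjbcempa" (len 9), cursors c1@0 c2@2, authorship .........
After op 2 (add_cursor(2)): buffer="unjbcempa" (len 9), cursors c1@0 c2@2 c3@2, authorship .........
After op 3 (insert('h')): buffer="hunhhjbcempa" (len 12), cursors c1@1 c2@5 c3@5, authorship 1..23.......
After op 4 (insert('w')): buffer="hwunhhwwjbcempa" (len 15), cursors c1@2 c2@8 c3@8, authorship 11..2323.......
After op 5 (add_cursor(10)): buffer="hwunhhwwjbcempa" (len 15), cursors c1@2 c2@8 c3@8 c4@10, authorship 11..2323.......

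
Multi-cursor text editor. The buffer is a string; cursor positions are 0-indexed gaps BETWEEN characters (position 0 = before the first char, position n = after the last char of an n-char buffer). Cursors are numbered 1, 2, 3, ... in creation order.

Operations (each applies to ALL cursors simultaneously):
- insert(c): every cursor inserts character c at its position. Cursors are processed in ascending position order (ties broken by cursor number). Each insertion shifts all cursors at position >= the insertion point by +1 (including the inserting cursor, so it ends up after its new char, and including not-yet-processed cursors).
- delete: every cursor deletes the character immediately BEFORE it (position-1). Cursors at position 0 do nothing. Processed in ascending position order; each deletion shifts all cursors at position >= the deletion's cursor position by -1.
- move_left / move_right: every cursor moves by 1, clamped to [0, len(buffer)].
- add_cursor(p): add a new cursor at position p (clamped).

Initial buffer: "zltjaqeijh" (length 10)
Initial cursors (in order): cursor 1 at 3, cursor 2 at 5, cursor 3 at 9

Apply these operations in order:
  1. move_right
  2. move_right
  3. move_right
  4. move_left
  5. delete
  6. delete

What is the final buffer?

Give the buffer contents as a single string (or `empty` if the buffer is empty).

Answer: zlth

Derivation:
After op 1 (move_right): buffer="zltjaqeijh" (len 10), cursors c1@4 c2@6 c3@10, authorship ..........
After op 2 (move_right): buffer="zltjaqeijh" (len 10), cursors c1@5 c2@7 c3@10, authorship ..........
After op 3 (move_right): buffer="zltjaqeijh" (len 10), cursors c1@6 c2@8 c3@10, authorship ..........
After op 4 (move_left): buffer="zltjaqeijh" (len 10), cursors c1@5 c2@7 c3@9, authorship ..........
After op 5 (delete): buffer="zltjqih" (len 7), cursors c1@4 c2@5 c3@6, authorship .......
After op 6 (delete): buffer="zlth" (len 4), cursors c1@3 c2@3 c3@3, authorship ....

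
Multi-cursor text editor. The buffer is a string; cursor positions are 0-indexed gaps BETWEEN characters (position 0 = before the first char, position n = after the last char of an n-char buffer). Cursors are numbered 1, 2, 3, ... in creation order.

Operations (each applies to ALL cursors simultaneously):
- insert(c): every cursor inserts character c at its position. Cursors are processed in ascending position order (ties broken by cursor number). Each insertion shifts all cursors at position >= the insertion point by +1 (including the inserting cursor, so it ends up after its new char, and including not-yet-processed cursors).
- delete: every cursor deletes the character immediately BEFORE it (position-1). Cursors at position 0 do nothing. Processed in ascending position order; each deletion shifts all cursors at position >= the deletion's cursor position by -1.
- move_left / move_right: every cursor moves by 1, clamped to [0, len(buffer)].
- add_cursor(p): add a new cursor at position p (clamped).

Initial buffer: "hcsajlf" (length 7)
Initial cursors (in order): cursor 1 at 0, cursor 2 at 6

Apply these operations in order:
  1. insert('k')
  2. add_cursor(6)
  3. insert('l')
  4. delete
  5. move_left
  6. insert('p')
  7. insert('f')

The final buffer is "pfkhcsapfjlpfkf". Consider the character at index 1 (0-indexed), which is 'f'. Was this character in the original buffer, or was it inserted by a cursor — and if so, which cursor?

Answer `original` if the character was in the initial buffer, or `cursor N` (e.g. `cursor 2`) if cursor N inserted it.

Answer: cursor 1

Derivation:
After op 1 (insert('k')): buffer="khcsajlkf" (len 9), cursors c1@1 c2@8, authorship 1......2.
After op 2 (add_cursor(6)): buffer="khcsajlkf" (len 9), cursors c1@1 c3@6 c2@8, authorship 1......2.
After op 3 (insert('l')): buffer="klhcsajllklf" (len 12), cursors c1@2 c3@8 c2@11, authorship 11.....3.22.
After op 4 (delete): buffer="khcsajlkf" (len 9), cursors c1@1 c3@6 c2@8, authorship 1......2.
After op 5 (move_left): buffer="khcsajlkf" (len 9), cursors c1@0 c3@5 c2@7, authorship 1......2.
After op 6 (insert('p')): buffer="pkhcsapjlpkf" (len 12), cursors c1@1 c3@7 c2@10, authorship 11....3..22.
After op 7 (insert('f')): buffer="pfkhcsapfjlpfkf" (len 15), cursors c1@2 c3@9 c2@13, authorship 111....33..222.
Authorship (.=original, N=cursor N): 1 1 1 . . . . 3 3 . . 2 2 2 .
Index 1: author = 1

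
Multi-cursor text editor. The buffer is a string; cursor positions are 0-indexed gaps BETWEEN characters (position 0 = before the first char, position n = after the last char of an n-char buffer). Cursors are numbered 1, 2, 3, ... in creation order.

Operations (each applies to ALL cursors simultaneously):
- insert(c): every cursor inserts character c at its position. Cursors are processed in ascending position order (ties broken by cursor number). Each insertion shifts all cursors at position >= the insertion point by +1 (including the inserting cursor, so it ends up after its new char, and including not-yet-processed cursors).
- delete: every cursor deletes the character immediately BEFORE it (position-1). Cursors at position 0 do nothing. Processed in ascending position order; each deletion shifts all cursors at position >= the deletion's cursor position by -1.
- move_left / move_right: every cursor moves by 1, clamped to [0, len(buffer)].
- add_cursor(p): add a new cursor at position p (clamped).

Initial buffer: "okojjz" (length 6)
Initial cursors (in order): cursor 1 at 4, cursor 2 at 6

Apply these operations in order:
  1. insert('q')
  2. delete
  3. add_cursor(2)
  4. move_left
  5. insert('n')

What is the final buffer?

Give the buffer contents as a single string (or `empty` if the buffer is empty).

After op 1 (insert('q')): buffer="okojqjzq" (len 8), cursors c1@5 c2@8, authorship ....1..2
After op 2 (delete): buffer="okojjz" (len 6), cursors c1@4 c2@6, authorship ......
After op 3 (add_cursor(2)): buffer="okojjz" (len 6), cursors c3@2 c1@4 c2@6, authorship ......
After op 4 (move_left): buffer="okojjz" (len 6), cursors c3@1 c1@3 c2@5, authorship ......
After op 5 (insert('n')): buffer="onkonjjnz" (len 9), cursors c3@2 c1@5 c2@8, authorship .3..1..2.

Answer: onkonjjnz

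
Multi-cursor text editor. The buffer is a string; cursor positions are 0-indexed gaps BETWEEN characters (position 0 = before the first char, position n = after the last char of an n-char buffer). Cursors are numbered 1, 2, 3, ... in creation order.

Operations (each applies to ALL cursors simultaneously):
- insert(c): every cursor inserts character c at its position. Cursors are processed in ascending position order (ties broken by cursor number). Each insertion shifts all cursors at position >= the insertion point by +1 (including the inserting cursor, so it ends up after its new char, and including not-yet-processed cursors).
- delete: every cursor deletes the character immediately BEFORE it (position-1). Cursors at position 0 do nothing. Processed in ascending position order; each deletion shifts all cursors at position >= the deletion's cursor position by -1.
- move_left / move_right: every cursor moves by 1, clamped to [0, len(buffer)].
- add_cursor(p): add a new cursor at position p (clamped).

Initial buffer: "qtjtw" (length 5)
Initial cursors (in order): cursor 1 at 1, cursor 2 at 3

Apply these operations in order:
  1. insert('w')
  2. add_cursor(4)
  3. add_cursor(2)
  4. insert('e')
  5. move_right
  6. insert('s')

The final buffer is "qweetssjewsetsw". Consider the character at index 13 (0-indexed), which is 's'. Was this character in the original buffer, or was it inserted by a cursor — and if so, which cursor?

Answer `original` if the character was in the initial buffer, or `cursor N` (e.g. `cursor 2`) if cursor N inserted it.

After op 1 (insert('w')): buffer="qwtjwtw" (len 7), cursors c1@2 c2@5, authorship .1..2..
After op 2 (add_cursor(4)): buffer="qwtjwtw" (len 7), cursors c1@2 c3@4 c2@5, authorship .1..2..
After op 3 (add_cursor(2)): buffer="qwtjwtw" (len 7), cursors c1@2 c4@2 c3@4 c2@5, authorship .1..2..
After op 4 (insert('e')): buffer="qweetjewetw" (len 11), cursors c1@4 c4@4 c3@7 c2@9, authorship .114..322..
After op 5 (move_right): buffer="qweetjewetw" (len 11), cursors c1@5 c4@5 c3@8 c2@10, authorship .114..322..
After op 6 (insert('s')): buffer="qweetssjewsetsw" (len 15), cursors c1@7 c4@7 c3@11 c2@14, authorship .114.14.3232.2.
Authorship (.=original, N=cursor N): . 1 1 4 . 1 4 . 3 2 3 2 . 2 .
Index 13: author = 2

Answer: cursor 2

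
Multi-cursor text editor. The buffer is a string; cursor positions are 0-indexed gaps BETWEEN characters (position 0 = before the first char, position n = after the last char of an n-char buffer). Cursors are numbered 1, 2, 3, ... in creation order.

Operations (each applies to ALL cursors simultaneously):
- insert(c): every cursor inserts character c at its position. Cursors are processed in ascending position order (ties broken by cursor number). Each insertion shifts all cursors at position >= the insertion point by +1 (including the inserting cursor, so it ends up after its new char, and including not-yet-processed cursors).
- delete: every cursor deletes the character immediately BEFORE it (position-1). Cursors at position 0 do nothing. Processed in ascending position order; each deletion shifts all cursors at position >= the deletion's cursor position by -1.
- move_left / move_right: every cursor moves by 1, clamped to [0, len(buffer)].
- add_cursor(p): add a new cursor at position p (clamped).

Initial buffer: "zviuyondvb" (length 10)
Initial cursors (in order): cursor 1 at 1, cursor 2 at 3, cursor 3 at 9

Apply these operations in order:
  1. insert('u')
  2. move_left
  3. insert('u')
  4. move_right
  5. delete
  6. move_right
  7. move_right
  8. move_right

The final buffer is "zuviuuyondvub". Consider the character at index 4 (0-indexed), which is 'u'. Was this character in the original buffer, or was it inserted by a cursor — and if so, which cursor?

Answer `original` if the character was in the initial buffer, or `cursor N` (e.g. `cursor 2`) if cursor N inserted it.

Answer: cursor 2

Derivation:
After op 1 (insert('u')): buffer="zuviuuyondvub" (len 13), cursors c1@2 c2@5 c3@12, authorship .1..2......3.
After op 2 (move_left): buffer="zuviuuyondvub" (len 13), cursors c1@1 c2@4 c3@11, authorship .1..2......3.
After op 3 (insert('u')): buffer="zuuviuuuyondvuub" (len 16), cursors c1@2 c2@6 c3@14, authorship .11..22......33.
After op 4 (move_right): buffer="zuuviuuuyondvuub" (len 16), cursors c1@3 c2@7 c3@15, authorship .11..22......33.
After op 5 (delete): buffer="zuviuuyondvub" (len 13), cursors c1@2 c2@5 c3@12, authorship .1..2......3.
After op 6 (move_right): buffer="zuviuuyondvub" (len 13), cursors c1@3 c2@6 c3@13, authorship .1..2......3.
After op 7 (move_right): buffer="zuviuuyondvub" (len 13), cursors c1@4 c2@7 c3@13, authorship .1..2......3.
After op 8 (move_right): buffer="zuviuuyondvub" (len 13), cursors c1@5 c2@8 c3@13, authorship .1..2......3.
Authorship (.=original, N=cursor N): . 1 . . 2 . . . . . . 3 .
Index 4: author = 2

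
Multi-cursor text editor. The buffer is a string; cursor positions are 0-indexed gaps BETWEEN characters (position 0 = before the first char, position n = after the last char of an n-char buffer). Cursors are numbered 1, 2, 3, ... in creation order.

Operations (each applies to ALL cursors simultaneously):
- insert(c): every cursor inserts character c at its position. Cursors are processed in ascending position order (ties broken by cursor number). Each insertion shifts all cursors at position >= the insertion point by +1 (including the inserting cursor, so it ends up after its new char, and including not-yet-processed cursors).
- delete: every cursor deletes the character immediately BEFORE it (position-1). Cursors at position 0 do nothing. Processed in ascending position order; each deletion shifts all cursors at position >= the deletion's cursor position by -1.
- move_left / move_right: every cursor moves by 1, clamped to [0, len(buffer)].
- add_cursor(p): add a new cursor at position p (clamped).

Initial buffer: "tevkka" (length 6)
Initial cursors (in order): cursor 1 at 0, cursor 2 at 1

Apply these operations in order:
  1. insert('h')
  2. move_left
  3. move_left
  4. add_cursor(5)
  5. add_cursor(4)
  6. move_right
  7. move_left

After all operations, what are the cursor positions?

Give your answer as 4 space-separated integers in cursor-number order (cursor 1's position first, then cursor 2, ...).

Answer: 0 1 5 4

Derivation:
After op 1 (insert('h')): buffer="hthevkka" (len 8), cursors c1@1 c2@3, authorship 1.2.....
After op 2 (move_left): buffer="hthevkka" (len 8), cursors c1@0 c2@2, authorship 1.2.....
After op 3 (move_left): buffer="hthevkka" (len 8), cursors c1@0 c2@1, authorship 1.2.....
After op 4 (add_cursor(5)): buffer="hthevkka" (len 8), cursors c1@0 c2@1 c3@5, authorship 1.2.....
After op 5 (add_cursor(4)): buffer="hthevkka" (len 8), cursors c1@0 c2@1 c4@4 c3@5, authorship 1.2.....
After op 6 (move_right): buffer="hthevkka" (len 8), cursors c1@1 c2@2 c4@5 c3@6, authorship 1.2.....
After op 7 (move_left): buffer="hthevkka" (len 8), cursors c1@0 c2@1 c4@4 c3@5, authorship 1.2.....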